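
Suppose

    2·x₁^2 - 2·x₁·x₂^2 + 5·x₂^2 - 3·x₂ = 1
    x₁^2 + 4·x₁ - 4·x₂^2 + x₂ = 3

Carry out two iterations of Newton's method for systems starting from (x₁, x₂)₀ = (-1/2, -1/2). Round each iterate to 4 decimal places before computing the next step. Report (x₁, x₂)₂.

(0.8924, -0.3399)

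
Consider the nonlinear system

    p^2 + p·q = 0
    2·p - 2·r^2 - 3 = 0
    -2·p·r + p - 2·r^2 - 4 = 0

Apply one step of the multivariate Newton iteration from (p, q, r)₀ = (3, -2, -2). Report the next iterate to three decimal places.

(2.056, -1.741, -1.139)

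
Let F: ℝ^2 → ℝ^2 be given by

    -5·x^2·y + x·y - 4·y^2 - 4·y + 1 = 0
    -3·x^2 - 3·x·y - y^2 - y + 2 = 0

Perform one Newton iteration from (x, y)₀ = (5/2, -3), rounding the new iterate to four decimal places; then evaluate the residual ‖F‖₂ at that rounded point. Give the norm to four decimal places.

At (5/2, -3): F = (63.2500, -0.2500).
Jacobian J = [[-10·x·y + y, -5·x^2 + x - 8·y - 4], [-6·x - 3·y, -3·x - 2·y - 1]].
At the point, J = [[72.0000, -8.7500], [-6.0000, -2.5000]] (det J = -232.5000).
Solving J·Δ = −F gives Δ = (-0.6895, 1.5548).
Then the next iterate is (x, y)₁ = (1.8105, -1.4452).
Re-evaluating at (1.8105, -1.4452): F = (19.496033, -0.627530), so ‖F‖₂ = 19.5061.

19.5061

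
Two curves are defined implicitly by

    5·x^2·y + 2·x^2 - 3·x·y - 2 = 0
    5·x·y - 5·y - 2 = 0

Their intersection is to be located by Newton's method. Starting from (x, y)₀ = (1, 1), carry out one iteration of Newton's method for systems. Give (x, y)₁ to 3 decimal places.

At (1, 1): F = (2.000, -2.000).
Jacobian J = [[10·x·y + 4·x - 3·y, 5·x^2 - 3·x], [5·y, 5·x - 5]].
At the point, J = [[11.000, 2.000], [5.000, 0.000]] (det J = -10.000).
Solving J·Δ = −F gives Δ = (0.400, -3.200).
Then the next iterate is (x, y)₁ = (1.400, -2.200).

(1.400, -2.200)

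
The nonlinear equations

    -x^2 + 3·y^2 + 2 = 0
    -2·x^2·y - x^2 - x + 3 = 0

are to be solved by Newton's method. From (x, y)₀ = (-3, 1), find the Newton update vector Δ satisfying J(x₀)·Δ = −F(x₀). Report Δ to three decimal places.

(0.943, -0.276)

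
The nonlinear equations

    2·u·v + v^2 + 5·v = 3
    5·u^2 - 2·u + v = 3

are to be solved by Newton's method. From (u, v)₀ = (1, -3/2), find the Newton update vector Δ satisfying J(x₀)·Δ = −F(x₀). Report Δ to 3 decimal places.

(-0.150, 2.700)

At (1, -3/2): F = (-11.250, -1.500).
Jacobian J = [[2·v, 2·u + 2·v + 5], [10·u - 2, 1]].
At the point, J = [[-3.000, 4.000], [8.000, 1.000]] (det J = -35.000).
Solving J·Δ = −F gives Δ = (-0.150, 2.700).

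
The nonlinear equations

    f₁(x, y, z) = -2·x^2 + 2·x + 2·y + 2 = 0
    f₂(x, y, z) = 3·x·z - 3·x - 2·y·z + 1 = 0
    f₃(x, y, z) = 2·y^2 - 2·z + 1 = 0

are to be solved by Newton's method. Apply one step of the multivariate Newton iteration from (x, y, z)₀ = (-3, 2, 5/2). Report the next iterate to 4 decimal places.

(-1.6084, 1.2590, 1.5359)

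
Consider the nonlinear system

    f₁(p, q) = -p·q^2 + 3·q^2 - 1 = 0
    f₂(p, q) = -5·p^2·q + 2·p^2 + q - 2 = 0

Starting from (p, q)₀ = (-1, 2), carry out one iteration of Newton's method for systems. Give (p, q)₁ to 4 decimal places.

(-0.7167, 1.1333)

At (-1, 2): F = (15.0000, -8.0000).
Jacobian J = [[-q^2, -2·p·q + 6·q], [-10·p·q + 4·p, -5·p^2 + 1]].
At the point, J = [[-4.0000, 16.0000], [16.0000, -4.0000]] (det J = -240.0000).
Solving J·Δ = −F gives Δ = (0.2833, -0.8667).
Then the next iterate is (p, q)₁ = (-0.7167, 1.1333).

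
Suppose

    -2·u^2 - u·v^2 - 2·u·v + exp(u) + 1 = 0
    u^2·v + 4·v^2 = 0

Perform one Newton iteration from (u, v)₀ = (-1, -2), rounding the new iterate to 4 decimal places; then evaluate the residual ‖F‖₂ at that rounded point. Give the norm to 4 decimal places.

3.2777

At (-1, -2): F = (-0.632121, 14.0000).
Jacobian J = [[-4·u - v^2 - 2·v + exp(u), -2·u·v - 2·u], [2·u·v, u^2 + 8·v]].
At the point, J = [[4.367879, -2.0000], [4.0000, -15.0000]] (det J = -57.518192).
Solving J·Δ = −F gives Δ = (0.6517, 1.1071).
Then the next iterate is (u, v)₁ = (-0.3483, -0.8929).
Re-evaluating at (-0.3483, -0.8929): F = (1.118956, 3.080761), so ‖F‖₂ = 3.2777.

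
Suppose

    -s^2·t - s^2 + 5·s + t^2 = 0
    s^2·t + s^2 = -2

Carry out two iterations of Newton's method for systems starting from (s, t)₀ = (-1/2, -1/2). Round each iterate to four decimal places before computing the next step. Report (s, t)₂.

(-2.4774, -7.6082)

At (-1/2, -1/2): F = (-2.3750, 2.1250).
Jacobian J = [[-2·s·t - 2·s + 5, -s^2 + 2·t], [2·s·t + 2·s, s^2]].
At the point, J = [[5.5000, -1.2500], [-0.5000, 0.2500]] (det J = 0.7500).
Solving J·Δ = −F gives Δ = (-2.7500, -14.0000).
Then the next iterate is (s, t)₁ = (-3.2500, -14.5000).
Round to (-3.2500, -14.5000) and repeat: F = (336.593750, -140.593750), J = [[-82.7500, -39.5625], [87.7500, 10.5625]].
Δ = (0.7726, 6.8918), so (s, t)₂ = (-2.4774, -7.6082).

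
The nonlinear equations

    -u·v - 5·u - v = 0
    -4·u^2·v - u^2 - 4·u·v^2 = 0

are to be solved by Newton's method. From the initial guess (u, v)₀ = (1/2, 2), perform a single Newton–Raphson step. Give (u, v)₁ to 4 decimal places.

(-0.8382, 4.5784)

At (1/2, 2): F = (-5.5000, -10.2500).
Jacobian J = [[-v - 5, -u - 1], [-8·u·v - 2·u - 4·v^2, -4·u^2 - 8·u·v]].
At the point, J = [[-7.0000, -1.5000], [-25.0000, -9.0000]] (det J = 25.5000).
Solving J·Δ = −F gives Δ = (-1.3382, 2.5784).
Then the next iterate is (u, v)₁ = (-0.8382, 4.5784).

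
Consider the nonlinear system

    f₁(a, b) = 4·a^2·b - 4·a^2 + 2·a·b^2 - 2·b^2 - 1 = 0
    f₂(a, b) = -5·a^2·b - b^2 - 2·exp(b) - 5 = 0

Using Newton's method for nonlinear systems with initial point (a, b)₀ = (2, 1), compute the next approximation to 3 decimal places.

(0.258, 1.124)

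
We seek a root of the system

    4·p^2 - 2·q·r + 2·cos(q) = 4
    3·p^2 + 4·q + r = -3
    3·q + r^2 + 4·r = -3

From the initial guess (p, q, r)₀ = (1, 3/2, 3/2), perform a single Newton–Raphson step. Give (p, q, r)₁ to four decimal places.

(0.0110, 0.0116, -0.1121)

At (1, 3/2, 3/2): F = (-4.358526, 13.5000, 15.7500).
Jacobian J = [[8·p, -2·r - 2·sin(q), -2·q], [6·p, 4, 1], [0, 3, 2·r + 4]].
At the point, J = [[8.0000, -4.994990, -3.0000], [6.0000, 4.0000, 1.0000], [0.0000, 3.0000, 7.0000]] (det J = 355.789579).
Solving J·Δ = −F gives Δ = (-0.9890, -1.4884, -1.6121).
Then the next iterate is (p, q, r)₁ = (0.0110, 0.0116, -0.1121).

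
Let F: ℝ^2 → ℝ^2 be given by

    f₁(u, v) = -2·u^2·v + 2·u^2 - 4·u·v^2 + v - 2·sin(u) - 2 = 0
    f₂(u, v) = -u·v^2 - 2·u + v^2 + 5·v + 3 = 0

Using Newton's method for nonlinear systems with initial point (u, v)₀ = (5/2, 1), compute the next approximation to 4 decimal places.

At (5/2, 1): F = (-12.196944, 1.5000).
Jacobian J = [[-4·u·v + 4·u - 4·v^2 - 2·cos(u), -2·u^2 - 8·u·v + 1], [-v^2 - 2, -2·u·v + 2·v + 5]].
At the point, J = [[-2.397713, -31.5000], [-3.0000, 2.0000]] (det J = -99.295426).
Solving J·Δ = −F gives Δ = (0.2302, -0.4047).
Then the next iterate is (u, v)₁ = (2.7302, 0.5953).

(2.7302, 0.5953)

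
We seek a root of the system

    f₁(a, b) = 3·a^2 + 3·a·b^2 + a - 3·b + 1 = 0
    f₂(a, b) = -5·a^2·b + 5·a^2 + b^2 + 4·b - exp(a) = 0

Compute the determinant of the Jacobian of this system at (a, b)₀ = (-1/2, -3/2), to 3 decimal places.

18.472

J = [[6·a + 3·b^2 + 1, 6·a·b - 3], [-10·a·b + 10·a - exp(a), -5·a^2 + 2·b + 4]].
At the point, J = [[4.750, 1.500], [-13.10653, -0.250]].
det J = 18.472.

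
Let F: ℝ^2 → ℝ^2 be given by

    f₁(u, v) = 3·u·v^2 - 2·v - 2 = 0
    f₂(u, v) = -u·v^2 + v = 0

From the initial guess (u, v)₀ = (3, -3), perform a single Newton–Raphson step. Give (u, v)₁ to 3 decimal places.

(10.222, 2.000)

At (3, -3): F = (85.000, -30.000).
Jacobian J = [[3·v^2, 6·u·v - 2], [-v^2, -2·u·v + 1]].
At the point, J = [[27.000, -56.000], [-9.000, 19.000]] (det J = 9.000).
Solving J·Δ = −F gives Δ = (7.222, 5.000).
Then the next iterate is (u, v)₁ = (10.222, 2.000).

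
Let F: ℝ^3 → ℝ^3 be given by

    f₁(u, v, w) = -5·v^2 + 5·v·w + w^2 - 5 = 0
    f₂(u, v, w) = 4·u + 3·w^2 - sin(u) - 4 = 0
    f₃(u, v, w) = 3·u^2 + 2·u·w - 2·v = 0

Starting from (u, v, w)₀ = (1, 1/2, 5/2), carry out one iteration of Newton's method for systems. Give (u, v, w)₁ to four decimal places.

(0.6139, 0.7715, 1.3952)

At (1, 1/2, 5/2): F = (6.2500, 17.908529, 7.0000).
Jacobian J = [[0, -10·v + 5·w, 5·v + 2·w], [-cos(u) + 4, 0, 6·w], [6·u + 2·w, -2, 2·u]].
At the point, J = [[0.0000, 7.5000, 7.5000], [3.459698, 0.0000, 15.0000], [11.0000, -2.0000, 2.0000]] (det J = 1133.709069).
Solving J·Δ = −F gives Δ = (-0.3861, 0.2715, -1.1048).
Then the next iterate is (u, v, w)₁ = (0.6139, 0.7715, 1.3952).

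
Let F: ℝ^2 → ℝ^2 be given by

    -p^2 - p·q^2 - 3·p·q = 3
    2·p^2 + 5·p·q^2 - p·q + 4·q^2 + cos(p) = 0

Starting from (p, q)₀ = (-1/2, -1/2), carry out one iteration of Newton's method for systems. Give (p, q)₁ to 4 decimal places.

(0.4568, 1.2221)

At (-1/2, -1/2): F = (-3.8750, 1.502583).
Jacobian J = [[-2·p - q^2 - 3·q, -2·p·q - 3·p], [4·p + 5·q^2 - q - sin(p), 10·p·q - p + 8·q]].
At the point, J = [[2.2500, 1.0000], [0.229426, -1.0000]] (det J = -2.479426).
Solving J·Δ = −F gives Δ = (0.9568, 1.7221).
Then the next iterate is (p, q)₁ = (0.4568, 1.2221).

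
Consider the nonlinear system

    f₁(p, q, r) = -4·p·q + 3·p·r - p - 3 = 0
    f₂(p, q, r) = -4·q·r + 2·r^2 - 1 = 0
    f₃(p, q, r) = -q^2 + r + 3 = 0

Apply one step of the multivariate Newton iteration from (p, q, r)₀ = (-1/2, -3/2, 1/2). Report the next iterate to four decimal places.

At (-1/2, -3/2, 1/2): F = (-6.2500, 2.5000, 1.2500).
Jacobian J = [[-4·q + 3·r - 1, -4·p, 3·p], [0, -4·r, -4·q + 4·r], [0, -2·q, 1]].
At the point, J = [[6.5000, 2.0000, -1.5000], [0.0000, -2.0000, 8.0000], [0.0000, 3.0000, 1.0000]] (det J = -169.0000).
Solving J·Δ = −F gives Δ = (0.9615, -0.2885, -0.3846).
Then the next iterate is (p, q, r)₁ = (0.4615, -1.7885, 0.1154).

(0.4615, -1.7885, 0.1154)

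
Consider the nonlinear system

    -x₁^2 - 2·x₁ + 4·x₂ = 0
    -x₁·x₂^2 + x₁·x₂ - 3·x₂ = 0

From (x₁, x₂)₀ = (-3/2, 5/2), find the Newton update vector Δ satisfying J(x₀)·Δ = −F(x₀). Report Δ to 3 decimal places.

(-2.208, -2.135)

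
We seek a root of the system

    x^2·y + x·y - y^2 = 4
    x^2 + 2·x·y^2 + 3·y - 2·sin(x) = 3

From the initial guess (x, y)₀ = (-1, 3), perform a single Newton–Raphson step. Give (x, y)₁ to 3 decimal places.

(-1.524, 1.096)

At (-1, 3): F = (-13.000, -9.31706).
Jacobian J = [[2·x·y + y, x^2 + x - 2·y], [2·x + 2·y^2 - 2·cos(x), 4·x·y + 3]].
At the point, J = [[-3.000, -6.000], [14.91940, -9.000]] (det J = 116.51637).
Solving J·Δ = −F gives Δ = (-0.524, -1.904).
Then the next iterate is (x, y)₁ = (-1.524, 1.096).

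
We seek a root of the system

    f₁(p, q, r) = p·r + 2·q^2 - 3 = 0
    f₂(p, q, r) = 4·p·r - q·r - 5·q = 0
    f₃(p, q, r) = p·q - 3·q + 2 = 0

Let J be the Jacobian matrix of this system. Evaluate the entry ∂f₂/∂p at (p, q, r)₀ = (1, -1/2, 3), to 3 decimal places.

∂f₂/∂p = 4·r.
At (1, -1/2, 3) this is 12.000.

12.000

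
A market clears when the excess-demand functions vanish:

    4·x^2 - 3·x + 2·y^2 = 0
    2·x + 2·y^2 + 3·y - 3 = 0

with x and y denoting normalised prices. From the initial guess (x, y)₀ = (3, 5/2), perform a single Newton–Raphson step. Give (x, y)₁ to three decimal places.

At (3, 5/2): F = (39.500, 23.000).
Jacobian J = [[8·x - 3, 4·y], [2, 4·y + 3]].
At the point, J = [[21.000, 10.000], [2.000, 13.000]] (det J = 253.000).
Solving J·Δ = −F gives Δ = (-1.121, -1.597).
Then the next iterate is (x, y)₁ = (1.879, 0.903).

(1.879, 0.903)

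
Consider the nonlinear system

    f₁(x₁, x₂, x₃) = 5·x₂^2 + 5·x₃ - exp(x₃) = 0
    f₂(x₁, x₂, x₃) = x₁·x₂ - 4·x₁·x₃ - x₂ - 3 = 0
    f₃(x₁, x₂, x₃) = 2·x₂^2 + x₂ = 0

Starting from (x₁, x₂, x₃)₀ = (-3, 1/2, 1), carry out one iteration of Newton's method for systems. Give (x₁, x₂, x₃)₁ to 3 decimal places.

At (-3, 1/2, 1): F = (3.53172, 7.000, 1.000).
Jacobian J = [[0, 10·x₂, -exp(x₃) + 5], [x₂ - 4·x₃, x₁ - 1, -4·x₁], [0, 4·x₂ + 1, 0]].
At the point, J = [[0.000, 5.000, 2.28172], [-3.500, -4.000, 12.000], [0.000, 3.000, 0.000]] (det J = -23.95804).
Solving J·Δ = −F gives Δ = (-0.422, -0.333, -0.817).
Then the next iterate is (x₁, x₂, x₃)₁ = (-3.422, 0.167, 0.183).

(-3.422, 0.167, 0.183)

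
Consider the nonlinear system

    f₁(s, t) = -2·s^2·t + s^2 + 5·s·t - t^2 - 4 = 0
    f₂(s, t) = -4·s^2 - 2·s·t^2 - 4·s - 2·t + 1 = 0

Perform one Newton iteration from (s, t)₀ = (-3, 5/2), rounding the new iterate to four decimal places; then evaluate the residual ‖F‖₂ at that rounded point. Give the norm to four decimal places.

25.8576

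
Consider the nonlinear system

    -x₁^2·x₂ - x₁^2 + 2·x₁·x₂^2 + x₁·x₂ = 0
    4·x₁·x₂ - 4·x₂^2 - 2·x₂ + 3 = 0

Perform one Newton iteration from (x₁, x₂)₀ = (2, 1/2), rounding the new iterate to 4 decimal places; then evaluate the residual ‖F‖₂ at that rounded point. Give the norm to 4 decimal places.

0.3544

At (2, 1/2): F = (-4.0000, 5.0000).
Jacobian J = [[-2·x₁·x₂ - 2·x₁ + 2·x₂^2 + x₂, -x₁^2 + 4·x₁·x₂ + x₁], [4·x₂, 4·x₁ - 8·x₂ - 2]].
At the point, J = [[-5.0000, 2.0000], [2.0000, 2.0000]] (det J = -14.0000).
Solving J·Δ = −F gives Δ = (-1.2857, -1.2143).
Then the next iterate is (x₁, x₂)₁ = (0.7143, -0.7143).
Re-evaluating at (0.7143, -0.7143): F = (0.072911, 0.346804), so ‖F‖₂ = 0.3544.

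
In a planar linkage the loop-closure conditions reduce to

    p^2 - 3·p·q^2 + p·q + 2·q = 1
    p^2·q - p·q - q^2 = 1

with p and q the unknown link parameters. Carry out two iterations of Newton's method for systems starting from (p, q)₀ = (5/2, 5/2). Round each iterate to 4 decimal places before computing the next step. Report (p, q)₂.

(2.0361, 1.2714)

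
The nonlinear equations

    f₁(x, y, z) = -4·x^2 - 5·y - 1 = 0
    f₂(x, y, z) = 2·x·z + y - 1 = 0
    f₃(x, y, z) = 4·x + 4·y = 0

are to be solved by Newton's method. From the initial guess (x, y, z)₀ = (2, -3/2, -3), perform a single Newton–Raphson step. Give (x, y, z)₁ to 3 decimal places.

At (2, -3/2, -3): F = (-9.500, -14.500, 2.000).
Jacobian J = [[-8·x, -5, 0], [2·z, 1, 2·x], [4, 4, 0]].
At the point, J = [[-16.000, -5.000, 0.000], [-6.000, 1.000, 4.000], [4.000, 4.000, 0.000]] (det J = 176.000).
Solving J·Δ = −F gives Δ = (-0.636, 0.136, 2.636).
Then the next iterate is (x, y, z)₁ = (1.364, -1.364, -0.364).

(1.364, -1.364, -0.364)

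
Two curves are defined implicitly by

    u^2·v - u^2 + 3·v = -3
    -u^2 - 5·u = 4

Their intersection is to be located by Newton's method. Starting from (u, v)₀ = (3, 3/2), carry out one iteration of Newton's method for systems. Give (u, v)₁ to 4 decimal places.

At (3, 3/2): F = (12.0000, -28.0000).
Jacobian J = [[2·u·v - 2·u, u^2 + 3], [-2·u - 5, 0]].
At the point, J = [[3.0000, 12.0000], [-11.0000, 0.0000]] (det J = 132.0000).
Solving J·Δ = −F gives Δ = (-2.5455, -0.3636).
Then the next iterate is (u, v)₁ = (0.4545, 1.1364).

(0.4545, 1.1364)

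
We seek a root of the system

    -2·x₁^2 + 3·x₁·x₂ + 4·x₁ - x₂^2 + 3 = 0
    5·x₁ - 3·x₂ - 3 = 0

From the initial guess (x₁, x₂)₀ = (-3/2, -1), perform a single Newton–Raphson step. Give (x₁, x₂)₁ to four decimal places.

At (-3/2, -1): F = (-4.0000, -7.5000).
Jacobian J = [[-4·x₁ + 3·x₂ + 4, 3·x₁ - 2·x₂], [5, -3]].
At the point, J = [[7.0000, -2.5000], [5.0000, -3.0000]] (det J = -8.5000).
Solving J·Δ = −F gives Δ = (-0.7941, -3.8235).
Then the next iterate is (x₁, x₂)₁ = (-2.2941, -4.8235).

(-2.2941, -4.8235)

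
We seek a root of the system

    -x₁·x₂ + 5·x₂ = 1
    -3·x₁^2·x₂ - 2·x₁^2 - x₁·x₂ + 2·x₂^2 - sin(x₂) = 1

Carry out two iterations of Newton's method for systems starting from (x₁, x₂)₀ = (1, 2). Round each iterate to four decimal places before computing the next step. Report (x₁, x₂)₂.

(-1.9923, 0.2675)

At (1, 2): F = (7.0000, -3.909297).
Jacobian J = [[-x₂, -x₁ + 5], [-6·x₁·x₂ - 4·x₁ - x₂, -3·x₁^2 - x₁ + 4·x₂ - cos(x₂)]].
At the point, J = [[-2.0000, 4.0000], [-18.0000, 4.416147]] (det J = 63.167706).
Solving J·Δ = −F gives Δ = (-0.7369, -2.1185).
Then the next iterate is (x₁, x₂)₁ = (0.2631, -0.1185).
Round to (0.2631, -0.1185) and repeat: F = (-1.561323, -0.936350), J = [[0.1185, 4.7369], [-0.746836, -1.937752]].
Δ = (-2.2554, 0.3860), so (x₁, x₂)₂ = (-1.9923, 0.2675).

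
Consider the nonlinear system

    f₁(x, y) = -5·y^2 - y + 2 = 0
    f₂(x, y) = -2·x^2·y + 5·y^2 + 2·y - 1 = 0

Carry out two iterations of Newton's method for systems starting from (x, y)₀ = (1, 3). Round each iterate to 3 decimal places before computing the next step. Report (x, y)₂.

At (1, 3): F = (-46.000, 44.000).
Jacobian J = [[0, -10·y - 1], [-4·x·y, -2·x^2 + 10·y + 2]].
At the point, J = [[0.000, -31.000], [-12.000, 30.000]] (det J = -372.000).
Solving J·Δ = −F gives Δ = (-0.043, -1.484).
Then the next iterate is (x, y)₁ = (0.957, 1.516).
Round to (0.957, 1.516) and repeat: F = (-11.00728, 10.74643), J = [[0.000, -16.160], [-5.80325, 15.32830]].
Δ = (0.053, -0.681), so (x, y)₂ = (1.010, 0.835).

(1.010, 0.835)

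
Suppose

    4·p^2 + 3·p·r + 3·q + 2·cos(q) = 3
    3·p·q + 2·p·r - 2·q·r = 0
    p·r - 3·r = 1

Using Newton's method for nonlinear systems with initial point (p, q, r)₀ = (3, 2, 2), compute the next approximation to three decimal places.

At (3, 2, 2): F = (56.16771, 22.000, -1.000).
Jacobian J = [[8·p + 3·r, -2·sin(q) + 3, 3·p], [3·q + 2·r, 3·p - 2·r, 2·p - 2·q], [r, 0, p - 3]].
At the point, J = [[30.000, 1.18141, 9.000], [10.000, 5.000, 2.000], [2.000, 0.000, 0.000]] (det J = -85.27438).
Solving J·Δ = −F gives Δ = (0.500, -2.361, -7.598).
Then the next iterate is (p, q, r)₁ = (3.500, -0.361, -5.598).

(3.500, -0.361, -5.598)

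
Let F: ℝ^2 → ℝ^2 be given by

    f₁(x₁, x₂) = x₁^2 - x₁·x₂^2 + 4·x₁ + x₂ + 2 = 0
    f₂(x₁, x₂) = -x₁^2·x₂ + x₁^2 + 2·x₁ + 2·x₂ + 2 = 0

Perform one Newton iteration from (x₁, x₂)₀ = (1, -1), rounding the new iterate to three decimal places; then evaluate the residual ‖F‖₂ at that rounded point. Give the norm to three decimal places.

0.847

At (1, -1): F = (5.000, 4.000).
Jacobian J = [[2·x₁ - x₂^2 + 4, -2·x₁·x₂ + 1], [-2·x₁·x₂ + 2·x₁ + 2, -x₁^2 + 2]].
At the point, J = [[5.000, 3.000], [6.000, 1.000]] (det J = -13.000).
Solving J·Δ = −F gives Δ = (-0.538, -0.769).
Then the next iterate is (x₁, x₂)₁ = (0.462, -1.769).
Re-evaluating at (0.462, -1.769): F = (0.84668, -0.02297), so ‖F‖₂ = 0.847.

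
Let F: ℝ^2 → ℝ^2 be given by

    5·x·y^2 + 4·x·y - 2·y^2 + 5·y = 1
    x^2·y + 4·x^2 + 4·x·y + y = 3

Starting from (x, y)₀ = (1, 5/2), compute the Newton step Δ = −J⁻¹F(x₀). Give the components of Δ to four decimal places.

(-0.4680, -0.8727)

At (1, 5/2): F = (40.2500, 16.0000).
Jacobian J = [[5·y^2 + 4·y, 10·x·y + 4·x - 4·y + 5], [2·x·y + 8·x + 4·y, x^2 + 4·x + 1]].
At the point, J = [[41.2500, 24.0000], [23.0000, 6.0000]] (det J = -304.5000).
Solving J·Δ = −F gives Δ = (-0.4680, -0.8727).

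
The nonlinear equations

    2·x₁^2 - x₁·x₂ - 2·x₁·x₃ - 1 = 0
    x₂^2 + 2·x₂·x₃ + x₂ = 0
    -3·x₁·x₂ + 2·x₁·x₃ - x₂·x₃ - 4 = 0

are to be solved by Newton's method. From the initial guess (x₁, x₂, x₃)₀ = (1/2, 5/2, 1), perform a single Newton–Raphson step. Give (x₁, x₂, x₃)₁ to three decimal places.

At (1/2, 5/2, 1): F = (-2.750, 13.750, -9.250).
Jacobian J = [[4·x₁ - x₂ - 2·x₃, -x₁, -2·x₁], [0, 2·x₂ + 2·x₃ + 1, 2·x₂], [-3·x₂ + 2·x₃, -3·x₁ - x₃, 2·x₁ - x₂]].
At the point, J = [[-2.500, -0.500, -1.000], [0.000, 8.000, 5.000], [-5.500, -2.500, -1.500]] (det J = -31.500).
Solving J·Δ = −F gives Δ = (-0.895, -2.034, 0.504).
Then the next iterate is (x₁, x₂, x₃)₁ = (-0.395, 0.466, 1.504).

(-0.395, 0.466, 1.504)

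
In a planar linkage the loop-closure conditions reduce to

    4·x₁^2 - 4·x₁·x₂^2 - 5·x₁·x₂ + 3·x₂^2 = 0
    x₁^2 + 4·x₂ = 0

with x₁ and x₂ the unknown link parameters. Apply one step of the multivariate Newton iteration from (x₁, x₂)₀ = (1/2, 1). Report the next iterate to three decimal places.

(0.506, -0.064)

At (1/2, 1): F = (-0.500, 4.250).
Jacobian J = [[8·x₁ - 4·x₂^2 - 5·x₂, -8·x₁·x₂ - 5·x₁ + 6·x₂], [2·x₁, 4]].
At the point, J = [[-5.000, -0.500], [1.000, 4.000]] (det J = -19.500).
Solving J·Δ = −F gives Δ = (0.006, -1.064).
Then the next iterate is (x₁, x₂)₁ = (0.506, -0.064).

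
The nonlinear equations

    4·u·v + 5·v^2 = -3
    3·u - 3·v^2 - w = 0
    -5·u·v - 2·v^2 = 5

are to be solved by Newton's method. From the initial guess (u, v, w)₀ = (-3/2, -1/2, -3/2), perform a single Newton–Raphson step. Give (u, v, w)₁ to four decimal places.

(2.3676, -0.5441, 6.2206)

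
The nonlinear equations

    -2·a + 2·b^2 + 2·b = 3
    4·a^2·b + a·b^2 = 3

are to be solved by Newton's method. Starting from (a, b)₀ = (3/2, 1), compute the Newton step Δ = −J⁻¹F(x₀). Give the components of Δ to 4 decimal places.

(-0.6765, 0.1078)

At (3/2, 1): F = (-2.0000, 7.5000).
Jacobian J = [[-2, 4·b + 2], [8·a·b + b^2, 4·a^2 + 2·a·b]].
At the point, J = [[-2.0000, 6.0000], [13.0000, 12.0000]] (det J = -102.0000).
Solving J·Δ = −F gives Δ = (-0.6765, 0.1078).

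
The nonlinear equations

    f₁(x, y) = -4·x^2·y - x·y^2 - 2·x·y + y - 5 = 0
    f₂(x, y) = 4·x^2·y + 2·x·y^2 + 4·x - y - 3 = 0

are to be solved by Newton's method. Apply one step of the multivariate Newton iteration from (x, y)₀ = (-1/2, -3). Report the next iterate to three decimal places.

At (-1/2, -3): F = (-3.500, -14.000).
Jacobian J = [[-8·x·y - y^2 - 2·y, -4·x^2 - 2·x·y - 2·x + 1], [8·x·y + 2·y^2 + 4, 4·x^2 + 4·x·y - 1]].
At the point, J = [[-15.000, -2.000], [34.000, 6.000]] (det J = -22.000).
Solving J·Δ = −F gives Δ = (-2.227, 14.955).
Then the next iterate is (x, y)₁ = (-2.727, 11.955).

(-2.727, 11.955)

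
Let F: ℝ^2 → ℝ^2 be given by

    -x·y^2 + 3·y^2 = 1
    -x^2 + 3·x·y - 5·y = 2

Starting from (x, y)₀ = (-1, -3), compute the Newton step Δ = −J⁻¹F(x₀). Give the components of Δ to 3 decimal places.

At (-1, -3): F = (35.000, 21.000).
Jacobian J = [[-y^2, -2·x·y + 6·y], [-2·x + 3·y, 3·x - 5]].
At the point, J = [[-9.000, -24.000], [-7.000, -8.000]] (det J = -96.000).
Solving J·Δ = −F gives Δ = (2.333, 0.583).

(2.333, 0.583)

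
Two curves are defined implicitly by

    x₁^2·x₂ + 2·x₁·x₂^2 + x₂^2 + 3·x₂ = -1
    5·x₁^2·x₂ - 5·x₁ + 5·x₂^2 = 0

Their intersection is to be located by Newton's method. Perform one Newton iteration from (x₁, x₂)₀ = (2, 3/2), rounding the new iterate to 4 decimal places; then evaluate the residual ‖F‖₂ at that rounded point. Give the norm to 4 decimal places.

At (2, 3/2): F = (22.7500, 31.2500).
Jacobian J = [[2·x₁·x₂ + 2·x₂^2, x₁^2 + 4·x₁·x₂ + 2·x₂ + 3], [10·x₁·x₂ - 5, 5·x₁^2 + 10·x₂]].
At the point, J = [[10.5000, 22.0000], [25.0000, 35.0000]] (det J = -182.5000).
Solving J·Δ = −F gives Δ = (0.5959, -1.3185).
Then the next iterate is (x₁, x₂)₁ = (2.5959, 0.1815).
Re-evaluating at (2.5959, 0.1815): F = (2.971545, -6.699421), so ‖F‖₂ = 7.3289.

7.3289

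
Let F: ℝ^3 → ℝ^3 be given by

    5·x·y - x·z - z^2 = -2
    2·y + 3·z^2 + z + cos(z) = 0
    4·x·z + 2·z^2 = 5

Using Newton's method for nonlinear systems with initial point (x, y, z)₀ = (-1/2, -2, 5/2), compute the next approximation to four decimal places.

At (-1/2, -2, 5/2): F = (2.0000, 16.448856, 2.5000).
Jacobian J = [[5·y - z, 5·x, -x - 2·z], [0, 2, 6·z - sin(z) + 1], [4·z, 0, 4·x + 4·z]].
At the point, J = [[-12.5000, -2.5000, -4.5000], [0.0000, 2.0000, 15.401528], [10.0000, 0.0000, 8.0000]] (det J = -495.038196).
Solving J·Δ = −F gives Δ = (0.5802, -0.2330, -1.0377).
Then the next iterate is (x, y, z)₁ = (0.0802, -2.2330, 1.4623).

(0.0802, -2.2330, 1.4623)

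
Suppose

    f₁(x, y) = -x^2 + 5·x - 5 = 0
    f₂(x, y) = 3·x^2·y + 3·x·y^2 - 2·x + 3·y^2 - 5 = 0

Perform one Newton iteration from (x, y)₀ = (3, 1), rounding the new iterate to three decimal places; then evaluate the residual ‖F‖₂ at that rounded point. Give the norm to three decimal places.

9.219

At (3, 1): F = (1.000, 28.000).
Jacobian J = [[-2·x + 5, 0], [6·x·y + 3·y^2 - 2, 3·x^2 + 6·x·y + 6·y]].
At the point, J = [[-1.000, 0.000], [19.000, 51.000]] (det J = -51.000).
Solving J·Δ = −F gives Δ = (1.000, -0.922).
Then the next iterate is (x, y)₁ = (4.000, 0.078).
Re-evaluating at (4.000, 0.078): F = (-1.000, -9.16474), so ‖F‖₂ = 9.219.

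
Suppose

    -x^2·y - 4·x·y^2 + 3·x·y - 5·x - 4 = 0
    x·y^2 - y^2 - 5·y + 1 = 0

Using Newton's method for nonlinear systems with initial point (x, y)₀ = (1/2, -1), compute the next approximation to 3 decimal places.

(0.239, 0.310)

At (1/2, -1): F = (-9.750, 5.500).
Jacobian J = [[-2·x·y - 4·y^2 + 3·y - 5, -x^2 - 8·x·y + 3·x], [y^2, 2·x·y - 2·y - 5]].
At the point, J = [[-11.000, 5.250], [1.000, -4.000]] (det J = 38.750).
Solving J·Δ = −F gives Δ = (-0.261, 1.310).
Then the next iterate is (x, y)₁ = (0.239, 0.310).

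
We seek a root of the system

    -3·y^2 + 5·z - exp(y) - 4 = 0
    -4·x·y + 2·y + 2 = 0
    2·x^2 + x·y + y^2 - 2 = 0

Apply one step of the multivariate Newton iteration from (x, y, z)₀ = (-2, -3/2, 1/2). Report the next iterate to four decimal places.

At (-2, -3/2, 1/2): F = (-8.473130, -13.0000, 11.2500).
Jacobian J = [[0, -6·y - exp(y), 5], [-4·y, -4·x + 2, 0], [4·x + y, x + 2·y, 0]].
At the point, J = [[0.0000, 8.776870, 5.0000], [6.0000, 10.0000, 0.0000], [-9.5000, -5.0000, 0.0000]] (det J = 325.0000).
Solving J·Δ = −F gives Δ = (0.7308, 0.8615, 0.1823).
Then the next iterate is (x, y, z)₁ = (-1.2692, -0.6385, 0.6823).

(-1.2692, -0.6385, 0.6823)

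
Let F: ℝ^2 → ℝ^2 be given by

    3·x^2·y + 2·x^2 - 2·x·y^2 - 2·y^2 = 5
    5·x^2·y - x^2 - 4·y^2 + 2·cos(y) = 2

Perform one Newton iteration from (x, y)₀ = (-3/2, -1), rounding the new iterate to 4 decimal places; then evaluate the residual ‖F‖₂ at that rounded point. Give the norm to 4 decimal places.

12.4395

At (-3/2, -1): F = (-6.2500, -18.419395).
Jacobian J = [[6·x·y + 4·x - 2·y^2, 3·x^2 - 4·x·y - 4·y], [10·x·y - 2·x, 5·x^2 - 8·y - 2·sin(y)]].
At the point, J = [[1.0000, 4.7500], [18.0000, 20.932942]] (det J = -64.567058).
Solving J·Δ = −F gives Δ = (-0.6712, 1.4571).
Then the next iterate is (x, y)₁ = (-2.1712, 0.4571).
Re-evaluating at (-2.1712, 0.4571): F = (11.382099, 5.018898), so ‖F‖₂ = 12.4395.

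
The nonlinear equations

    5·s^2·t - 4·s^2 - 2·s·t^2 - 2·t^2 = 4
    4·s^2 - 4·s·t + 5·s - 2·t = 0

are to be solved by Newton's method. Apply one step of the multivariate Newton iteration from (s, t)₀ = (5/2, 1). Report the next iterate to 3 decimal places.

(1.539, 1.443)

At (5/2, 1): F = (-4.750, 25.500).
Jacobian J = [[10·s·t - 8·s - 2·t^2, 5·s^2 - 4·s·t - 4·t], [8·s - 4·t + 5, -4·s - 2]].
At the point, J = [[3.000, 17.250], [21.000, -12.000]] (det J = -398.250).
Solving J·Δ = −F gives Δ = (-0.961, 0.443).
Then the next iterate is (s, t)₁ = (1.539, 1.443).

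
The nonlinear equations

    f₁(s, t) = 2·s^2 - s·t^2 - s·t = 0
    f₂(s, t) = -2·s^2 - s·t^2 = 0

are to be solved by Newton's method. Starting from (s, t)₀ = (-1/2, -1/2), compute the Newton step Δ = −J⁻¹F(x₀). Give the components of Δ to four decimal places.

At (-1/2, -1/2): F = (0.3750, -0.3750).
Jacobian J = [[4·s - t^2 - t, -2·s·t - s], [-4·s - t^2, -2·s·t]].
At the point, J = [[-1.7500, 0.0000], [1.7500, -0.5000]] (det J = 0.8750).
Solving J·Δ = −F gives Δ = (0.2143, 0.0000).

(0.2143, 0.0000)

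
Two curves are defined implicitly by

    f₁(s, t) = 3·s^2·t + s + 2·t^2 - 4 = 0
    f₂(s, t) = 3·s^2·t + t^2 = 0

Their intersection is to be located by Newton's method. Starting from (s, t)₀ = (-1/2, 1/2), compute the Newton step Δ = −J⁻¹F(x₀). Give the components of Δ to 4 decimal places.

(2.4808, 1.7692)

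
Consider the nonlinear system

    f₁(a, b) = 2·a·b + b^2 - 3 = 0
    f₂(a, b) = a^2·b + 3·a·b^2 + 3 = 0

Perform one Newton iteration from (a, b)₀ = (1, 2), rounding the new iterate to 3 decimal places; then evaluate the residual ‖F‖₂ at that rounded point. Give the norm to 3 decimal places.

4.498

At (1, 2): F = (5.000, 17.000).
Jacobian J = [[2·b, 2·a + 2·b], [2·a·b + 3·b^2, a^2 + 6·a·b]].
At the point, J = [[4.000, 6.000], [16.000, 13.000]] (det J = -44.000).
Solving J·Δ = −F gives Δ = (-0.841, -0.273).
Then the next iterate is (a, b)₁ = (0.159, 1.727).
Re-evaluating at (0.159, 1.727): F = (0.53172, 4.46633), so ‖F‖₂ = 4.498.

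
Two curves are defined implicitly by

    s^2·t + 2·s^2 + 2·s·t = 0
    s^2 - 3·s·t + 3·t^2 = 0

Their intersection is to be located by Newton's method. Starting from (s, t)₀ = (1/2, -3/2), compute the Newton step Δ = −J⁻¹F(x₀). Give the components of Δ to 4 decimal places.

At (1/2, -3/2): F = (-1.3750, 9.2500).
Jacobian J = [[2·s·t + 4·s + 2·t, s^2 + 2·s], [2·s - 3·t, -3·s + 6·t]].
At the point, J = [[-2.5000, 1.2500], [5.5000, -10.5000]] (det J = 19.3750).
Solving J·Δ = −F gives Δ = (-0.1484, 0.8032).

(-0.1484, 0.8032)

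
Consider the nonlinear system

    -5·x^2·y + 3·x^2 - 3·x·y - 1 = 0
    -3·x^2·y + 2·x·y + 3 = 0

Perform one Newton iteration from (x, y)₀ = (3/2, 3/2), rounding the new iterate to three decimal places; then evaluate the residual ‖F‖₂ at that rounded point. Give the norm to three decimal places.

At (3/2, 3/2): F = (-17.875, -2.625).
Jacobian J = [[-10·x·y + 6·x - 3·y, -5·x^2 - 3·x], [-6·x·y + 2·y, -3·x^2 + 2·x]].
At the point, J = [[-18.000, -15.750], [-10.500, -3.750]] (det J = -97.875).
Solving J·Δ = −F gives Δ = (0.262, -1.435).
Then the next iterate is (x, y)₁ = (1.762, 0.065).
Re-evaluating at (1.762, 0.065): F = (6.96133, 2.62365), so ‖F‖₂ = 7.439.

7.439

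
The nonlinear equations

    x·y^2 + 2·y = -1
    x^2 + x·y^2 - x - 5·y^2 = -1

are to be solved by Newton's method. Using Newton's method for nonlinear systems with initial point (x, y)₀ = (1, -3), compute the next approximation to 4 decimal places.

At (1, -3): F = (4.0000, -35.0000).
Jacobian J = [[y^2, 2·x·y + 2], [2·x + y^2 - 1, 2·x·y - 10·y]].
At the point, J = [[9.0000, -4.0000], [10.0000, 24.0000]] (det J = 256.0000).
Solving J·Δ = −F gives Δ = (0.1719, 1.3867).
Then the next iterate is (x, y)₁ = (1.1719, -1.6133).

(1.1719, -1.6133)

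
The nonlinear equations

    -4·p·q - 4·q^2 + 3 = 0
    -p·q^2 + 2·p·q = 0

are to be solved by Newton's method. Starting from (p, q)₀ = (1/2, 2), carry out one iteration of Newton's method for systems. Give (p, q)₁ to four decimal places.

(-1.6250, 2.0000)

At (1/2, 2): F = (-17.0000, 0.0000).
Jacobian J = [[-4·q, -4·p - 8·q], [-q^2 + 2·q, -2·p·q + 2·p]].
At the point, J = [[-8.0000, -18.0000], [0.0000, -1.0000]] (det J = 8.0000).
Solving J·Δ = −F gives Δ = (-2.1250, 0.0000).
Then the next iterate is (p, q)₁ = (-1.6250, 2.0000).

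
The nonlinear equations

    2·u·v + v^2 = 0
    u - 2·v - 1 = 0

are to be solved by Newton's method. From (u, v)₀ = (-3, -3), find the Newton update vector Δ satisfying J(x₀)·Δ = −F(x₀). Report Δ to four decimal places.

At (-3, -3): F = (27.0000, 2.0000).
Jacobian J = [[2·v, 2·u + 2·v], [1, -2]].
At the point, J = [[-6.0000, -12.0000], [1.0000, -2.0000]] (det J = 24.0000).
Solving J·Δ = −F gives Δ = (1.2500, 1.6250).

(1.2500, 1.6250)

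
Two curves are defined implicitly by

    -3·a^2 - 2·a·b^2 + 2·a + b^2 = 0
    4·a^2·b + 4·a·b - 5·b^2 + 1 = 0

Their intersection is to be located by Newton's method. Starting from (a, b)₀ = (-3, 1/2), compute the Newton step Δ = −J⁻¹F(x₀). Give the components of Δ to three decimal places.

(1.535, 0.189)

At (-3, 1/2): F = (-31.250, 11.750).
Jacobian J = [[-6·a - 2·b^2 + 2, -4·a·b + 2·b], [8·a·b + 4·b, 4·a^2 + 4·a - 10·b]].
At the point, J = [[19.500, 7.000], [-10.000, 19.000]] (det J = 440.500).
Solving J·Δ = −F gives Δ = (1.535, 0.189).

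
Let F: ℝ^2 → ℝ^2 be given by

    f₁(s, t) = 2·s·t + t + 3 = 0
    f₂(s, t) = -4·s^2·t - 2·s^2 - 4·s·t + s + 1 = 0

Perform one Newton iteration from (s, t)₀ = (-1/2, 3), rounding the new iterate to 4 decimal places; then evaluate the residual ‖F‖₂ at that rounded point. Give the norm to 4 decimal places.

2.5000

At (-1/2, 3): F = (3.0000, 3.0000).
Jacobian J = [[2·t, 2·s + 1], [-8·s·t - 4·s - 4·t + 1, -4·s^2 - 4·s]].
At the point, J = [[6.0000, 0.0000], [3.0000, 1.0000]] (det J = 6.0000).
Solving J·Δ = −F gives Δ = (-0.5000, -1.5000).
Then the next iterate is (s, t)₁ = (-1.0000, 1.5000).
Re-evaluating at (-1.0000, 1.5000): F = (1.5000, -2.0000), so ‖F‖₂ = 2.5000.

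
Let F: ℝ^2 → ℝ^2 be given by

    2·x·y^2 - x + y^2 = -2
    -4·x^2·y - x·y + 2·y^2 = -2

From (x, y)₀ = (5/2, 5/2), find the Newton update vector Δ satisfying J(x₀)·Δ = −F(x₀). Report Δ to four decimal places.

(-0.7134, -0.9599)

At (5/2, 5/2): F = (37.0000, -54.2500).
Jacobian J = [[2·y^2 - 1, 4·x·y + 2·y], [-8·x·y - y, -4·x^2 - x + 4·y]].
At the point, J = [[11.5000, 30.0000], [-52.5000, -17.5000]] (det J = 1373.7500).
Solving J·Δ = −F gives Δ = (-0.7134, -0.9599).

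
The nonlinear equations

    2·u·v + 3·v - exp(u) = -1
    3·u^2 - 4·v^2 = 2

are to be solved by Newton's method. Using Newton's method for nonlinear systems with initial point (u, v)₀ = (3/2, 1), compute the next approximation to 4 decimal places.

At (3/2, 1): F = (2.518311, 0.7500).
Jacobian J = [[2·v - exp(u), 2·u + 3], [6·u, -8·v]].
At the point, J = [[-2.481689, 6.0000], [9.0000, -8.0000]] (det J = -34.146487).
Solving J·Δ = −F gives Δ = (-0.7218, -0.7183).
Then the next iterate is (u, v)₁ = (0.7782, 0.2817).

(0.7782, 0.2817)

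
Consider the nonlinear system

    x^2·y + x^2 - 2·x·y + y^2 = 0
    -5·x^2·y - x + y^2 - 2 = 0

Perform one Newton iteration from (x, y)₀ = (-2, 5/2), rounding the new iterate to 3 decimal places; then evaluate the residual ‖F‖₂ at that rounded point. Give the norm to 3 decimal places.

11.551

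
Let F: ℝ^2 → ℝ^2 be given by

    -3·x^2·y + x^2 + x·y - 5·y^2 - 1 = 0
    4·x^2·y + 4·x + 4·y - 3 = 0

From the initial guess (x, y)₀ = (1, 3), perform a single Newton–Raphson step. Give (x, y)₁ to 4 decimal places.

(0.5051, 1.6073)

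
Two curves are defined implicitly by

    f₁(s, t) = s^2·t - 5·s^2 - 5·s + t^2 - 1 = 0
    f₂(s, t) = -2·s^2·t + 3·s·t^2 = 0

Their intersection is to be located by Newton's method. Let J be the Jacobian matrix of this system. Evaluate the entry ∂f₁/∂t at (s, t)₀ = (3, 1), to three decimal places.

11.000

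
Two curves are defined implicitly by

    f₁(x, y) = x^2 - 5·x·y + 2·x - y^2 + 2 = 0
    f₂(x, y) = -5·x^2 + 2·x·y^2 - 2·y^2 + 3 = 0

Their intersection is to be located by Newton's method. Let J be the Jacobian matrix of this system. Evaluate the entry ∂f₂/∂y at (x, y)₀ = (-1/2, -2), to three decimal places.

12.000

∂f₂/∂y = 4·x·y - 4·y.
At (-1/2, -2) this is 12.000.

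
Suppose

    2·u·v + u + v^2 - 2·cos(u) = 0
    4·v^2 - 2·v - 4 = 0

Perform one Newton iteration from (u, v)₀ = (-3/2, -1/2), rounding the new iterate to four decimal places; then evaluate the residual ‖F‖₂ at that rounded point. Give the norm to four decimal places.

0.4926

At (-3/2, -1/2): F = (0.108526, -2.0000).
Jacobian J = [[2·v + 2·sin(u) + 1, 2·u + 2·v], [0, 8·v - 2]].
At the point, J = [[-1.994990, -4.0000], [0.0000, -6.0000]] (det J = 11.969940).
Solving J·Δ = −F gives Δ = (0.7227, -0.3333).
Then the next iterate is (u, v)₁ = (-0.7773, -0.8333).
Re-evaluating at (-0.7773, -0.8333): F = (-0.213083, 0.444156), so ‖F‖₂ = 0.4926.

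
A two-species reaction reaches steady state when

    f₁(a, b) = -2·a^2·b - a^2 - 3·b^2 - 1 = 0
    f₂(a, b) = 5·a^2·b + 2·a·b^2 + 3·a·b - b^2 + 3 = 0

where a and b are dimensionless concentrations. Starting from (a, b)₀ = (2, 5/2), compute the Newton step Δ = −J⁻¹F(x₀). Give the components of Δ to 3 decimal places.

At (2, 5/2): F = (-43.750, 86.750).
Jacobian J = [[-4·a·b - 2·a, -2·a^2 - 6·b], [10·a·b + 2·b^2 + 3·b, 5·a^2 + 4·a·b + 3·a - 2·b]].
At the point, J = [[-24.000, -23.000], [70.000, 41.000]] (det J = 626.000).
Solving J·Δ = −F gives Δ = (-0.322, -1.566).

(-0.322, -1.566)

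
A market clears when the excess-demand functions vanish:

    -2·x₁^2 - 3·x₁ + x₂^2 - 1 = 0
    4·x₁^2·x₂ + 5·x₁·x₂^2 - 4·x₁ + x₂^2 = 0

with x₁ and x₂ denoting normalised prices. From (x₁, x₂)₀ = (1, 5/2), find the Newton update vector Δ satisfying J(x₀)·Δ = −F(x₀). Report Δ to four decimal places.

(-0.4407, -0.6670)

At (1, 5/2): F = (0.2500, 43.5000).
Jacobian J = [[-4·x₁ - 3, 2·x₂], [8·x₁·x₂ + 5·x₂^2 - 4, 4·x₁^2 + 10·x₁·x₂ + 2·x₂]].
At the point, J = [[-7.0000, 5.0000], [47.2500, 34.0000]] (det J = -474.2500).
Solving J·Δ = −F gives Δ = (-0.4407, -0.6670).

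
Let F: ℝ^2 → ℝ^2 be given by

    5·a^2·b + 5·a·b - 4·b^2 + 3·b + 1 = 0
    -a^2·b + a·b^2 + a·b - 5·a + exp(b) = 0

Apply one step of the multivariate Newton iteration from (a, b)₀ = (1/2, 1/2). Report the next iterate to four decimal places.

(0.1109, -0.0198)

At (1/2, 1/2): F = (3.3750, -0.601279).
Jacobian J = [[10·a·b + 5·b, 5·a^2 + 5·a - 8·b + 3], [-2·a·b + b^2 + b - 5, -a^2 + 2·a·b + a + exp(b)]].
At the point, J = [[5.0000, 2.7500], [-4.7500, 2.398721]] (det J = 25.056106).
Solving J·Δ = −F gives Δ = (-0.3891, -0.5198).
Then the next iterate is (a, b)₁ = (0.1109, -0.0198).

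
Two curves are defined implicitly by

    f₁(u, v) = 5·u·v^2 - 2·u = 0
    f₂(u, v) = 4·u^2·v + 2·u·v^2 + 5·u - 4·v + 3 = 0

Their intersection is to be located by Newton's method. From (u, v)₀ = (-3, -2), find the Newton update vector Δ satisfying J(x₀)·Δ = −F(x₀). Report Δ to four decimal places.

(1.1222, 0.5633)

At (-3, -2): F = (-54.0000, -100.0000).
Jacobian J = [[5·v^2 - 2, 10·u·v], [8·u·v + 2·v^2 + 5, 4·u^2 + 4·u·v - 4]].
At the point, J = [[18.0000, 60.0000], [61.0000, 56.0000]] (det J = -2652.0000).
Solving J·Δ = −F gives Δ = (1.1222, 0.5633).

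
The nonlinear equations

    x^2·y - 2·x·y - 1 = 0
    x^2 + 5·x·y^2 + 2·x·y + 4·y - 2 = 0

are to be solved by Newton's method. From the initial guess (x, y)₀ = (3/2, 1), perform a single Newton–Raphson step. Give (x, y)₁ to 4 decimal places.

(2.4301, -0.0932)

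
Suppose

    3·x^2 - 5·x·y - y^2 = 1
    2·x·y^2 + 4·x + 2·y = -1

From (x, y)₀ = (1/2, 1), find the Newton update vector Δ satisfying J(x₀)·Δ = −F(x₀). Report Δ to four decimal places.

(-0.6316, -0.5526)

At (1/2, 1): F = (-3.7500, 6.0000).
Jacobian J = [[6·x - 5·y, -5·x - 2·y], [2·y^2 + 4, 4·x·y + 2]].
At the point, J = [[-2.0000, -4.5000], [6.0000, 4.0000]] (det J = 19.0000).
Solving J·Δ = −F gives Δ = (-0.6316, -0.5526).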